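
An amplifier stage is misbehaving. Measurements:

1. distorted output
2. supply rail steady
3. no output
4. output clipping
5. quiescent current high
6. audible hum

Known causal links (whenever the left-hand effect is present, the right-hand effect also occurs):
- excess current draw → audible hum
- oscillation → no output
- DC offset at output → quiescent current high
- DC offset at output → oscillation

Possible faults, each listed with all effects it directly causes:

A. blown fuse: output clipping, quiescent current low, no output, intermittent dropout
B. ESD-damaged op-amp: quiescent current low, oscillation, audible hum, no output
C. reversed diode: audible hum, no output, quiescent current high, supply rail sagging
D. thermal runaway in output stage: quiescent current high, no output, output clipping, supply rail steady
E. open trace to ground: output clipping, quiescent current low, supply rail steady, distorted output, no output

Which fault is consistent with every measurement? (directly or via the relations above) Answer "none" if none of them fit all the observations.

none

Testing each hypothesis:
(A) blown fuse — fails on distorted output, supply rail steady, quiescent current high, audible hum (predicts quiescent current low, not quiescent current high)
(B) ESD-damaged op-amp — distorted output ✗; supply rail steady ✗; no output ✓; output clipping ✗; quiescent current high ✗; audible hum ✓
(C) reversed diode — distorted output ✗; supply rail steady ✗; no output ✓; output clipping ✗; quiescent current high ✓; audible hum ✓
(D) thermal runaway in output stage — distorted output ✗; supply rail steady ✓; no output ✓; output clipping ✓; quiescent current high ✓; audible hum ✗
(E) open trace to ground — fails on quiescent current high, audible hum (predicts quiescent current low, not quiescent current high)
None of the listed candidates fits everything.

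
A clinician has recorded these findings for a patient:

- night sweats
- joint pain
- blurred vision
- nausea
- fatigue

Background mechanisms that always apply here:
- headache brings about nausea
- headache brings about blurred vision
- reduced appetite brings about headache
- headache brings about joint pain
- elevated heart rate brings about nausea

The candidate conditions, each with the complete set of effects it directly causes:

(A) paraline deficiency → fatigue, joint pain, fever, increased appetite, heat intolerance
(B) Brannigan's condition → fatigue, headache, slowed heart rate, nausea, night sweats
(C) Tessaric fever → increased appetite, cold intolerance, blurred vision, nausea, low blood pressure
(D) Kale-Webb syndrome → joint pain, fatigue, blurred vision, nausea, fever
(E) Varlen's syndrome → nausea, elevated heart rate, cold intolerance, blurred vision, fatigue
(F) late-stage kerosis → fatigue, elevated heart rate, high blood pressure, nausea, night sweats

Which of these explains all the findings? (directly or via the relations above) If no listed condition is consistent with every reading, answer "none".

For each candidate, compare predicted effects to what was observed:
(A) paraline deficiency — does not account for night sweats, blurred vision, nausea
(B) Brannigan's condition — night sweats match; joint pain match (by headache → joint pain); blurred vision match (by headache → blurred vision); nausea match; fatigue match
(C) Tessaric fever — night sweats miss; joint pain miss; blurred vision match; nausea match; fatigue miss
(D) Kale-Webb syndrome — night sweats miss; joint pain match; blurred vision match; nausea match; fatigue match
(E) Varlen's syndrome — night sweats miss; joint pain miss; blurred vision match; nausea match; fatigue match
(F) late-stage kerosis — night sweats match; joint pain miss; blurred vision miss; nausea match; fatigue match
Only (B) is consistent with every observation.

B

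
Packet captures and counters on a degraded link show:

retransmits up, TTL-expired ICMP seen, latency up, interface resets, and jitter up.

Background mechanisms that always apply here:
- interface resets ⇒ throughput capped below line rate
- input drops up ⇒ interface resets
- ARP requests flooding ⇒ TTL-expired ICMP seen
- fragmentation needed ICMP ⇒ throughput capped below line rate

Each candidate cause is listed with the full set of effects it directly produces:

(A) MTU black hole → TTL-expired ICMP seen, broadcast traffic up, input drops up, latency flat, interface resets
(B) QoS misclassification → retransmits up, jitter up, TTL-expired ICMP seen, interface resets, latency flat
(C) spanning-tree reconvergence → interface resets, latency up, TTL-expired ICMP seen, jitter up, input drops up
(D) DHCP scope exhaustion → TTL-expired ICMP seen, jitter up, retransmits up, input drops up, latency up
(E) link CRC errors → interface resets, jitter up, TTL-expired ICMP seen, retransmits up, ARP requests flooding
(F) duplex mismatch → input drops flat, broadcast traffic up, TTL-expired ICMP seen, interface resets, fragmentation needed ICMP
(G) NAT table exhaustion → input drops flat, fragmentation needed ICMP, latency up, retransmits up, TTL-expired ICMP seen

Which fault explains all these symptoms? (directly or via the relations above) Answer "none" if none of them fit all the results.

D

For each candidate, compare predicted effects to what was observed:
(A) MTU black hole — fails on retransmits up, latency up, jitter up (predicts latency flat, not latency up)
(B) QoS misclassification — fails on latency up (predicts latency flat, not latency up)
(C) spanning-tree reconvergence — does not account for retransmits up
(D) DHCP scope exhaustion — retransmits up +; TTL-expired ICMP seen +; latency up +; interface resets + (by input drops up → interface resets); jitter up +
(E) link CRC errors — does not account for latency up
(F) duplex mismatch — does not account for retransmits up, latency up, jitter up
(G) NAT table exhaustion — retransmits up +; TTL-expired ICMP seen +; latency up +; interface resets -; jitter up -
Only (D) is consistent with every observation.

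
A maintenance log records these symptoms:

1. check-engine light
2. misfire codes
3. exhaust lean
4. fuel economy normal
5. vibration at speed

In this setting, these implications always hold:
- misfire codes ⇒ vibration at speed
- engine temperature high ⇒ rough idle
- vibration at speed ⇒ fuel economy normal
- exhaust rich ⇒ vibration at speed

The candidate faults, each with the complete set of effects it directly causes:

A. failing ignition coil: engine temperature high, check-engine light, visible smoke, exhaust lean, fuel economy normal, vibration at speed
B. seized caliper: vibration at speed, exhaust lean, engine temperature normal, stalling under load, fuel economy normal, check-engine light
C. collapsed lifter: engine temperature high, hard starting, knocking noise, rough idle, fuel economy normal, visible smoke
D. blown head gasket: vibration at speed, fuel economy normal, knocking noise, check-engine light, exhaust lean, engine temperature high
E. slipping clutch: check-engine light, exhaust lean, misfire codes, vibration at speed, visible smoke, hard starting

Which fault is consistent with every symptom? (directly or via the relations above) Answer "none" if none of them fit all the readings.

For each candidate, compare predicted effects to what was observed:
(A) failing ignition coil — check-engine light yes; misfire codes NO; exhaust lean yes; fuel economy normal yes; vibration at speed yes
(B) seized caliper — check-engine light yes; misfire codes NO; exhaust lean yes; fuel economy normal yes; vibration at speed yes
(C) collapsed lifter — does not account for check-engine light, misfire codes, exhaust lean, vibration at speed
(D) blown head gasket — check-engine light yes; misfire codes NO; exhaust lean yes; fuel economy normal yes; vibration at speed yes
(E) slipping clutch — accounts for every observation (fuel economy normal via vibration at speed → fuel economy normal)
(E) alone accounts for all the evidence.

E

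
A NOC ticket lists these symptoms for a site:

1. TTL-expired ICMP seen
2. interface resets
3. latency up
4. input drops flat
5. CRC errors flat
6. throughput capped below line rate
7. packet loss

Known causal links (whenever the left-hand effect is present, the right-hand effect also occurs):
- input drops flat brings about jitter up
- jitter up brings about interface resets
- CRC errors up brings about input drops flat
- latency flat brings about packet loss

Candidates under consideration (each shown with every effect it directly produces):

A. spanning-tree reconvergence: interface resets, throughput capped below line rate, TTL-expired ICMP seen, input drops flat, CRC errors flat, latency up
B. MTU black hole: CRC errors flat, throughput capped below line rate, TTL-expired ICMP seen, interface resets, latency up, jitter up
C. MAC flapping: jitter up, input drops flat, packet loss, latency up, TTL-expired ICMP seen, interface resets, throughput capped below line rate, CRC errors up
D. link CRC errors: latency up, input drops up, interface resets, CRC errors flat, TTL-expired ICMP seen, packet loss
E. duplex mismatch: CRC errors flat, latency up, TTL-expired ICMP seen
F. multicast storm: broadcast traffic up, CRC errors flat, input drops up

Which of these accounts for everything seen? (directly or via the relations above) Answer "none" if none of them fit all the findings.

Checking each candidate against the observations:
(A) spanning-tree reconvergence — TTL-expired ICMP seen match; interface resets match; latency up match; input drops flat match; CRC errors flat match; throughput capped below line rate match; packet loss miss
(B) MTU black hole — does not account for input drops flat, packet loss
(C) MAC flapping — TTL-expired ICMP seen match; interface resets match; latency up match; input drops flat match; CRC errors flat miss; throughput capped below line rate match; packet loss match
(D) link CRC errors — TTL-expired ICMP seen match; interface resets match; latency up match; input drops flat miss; CRC errors flat match; throughput capped below line rate miss; packet loss match
(E) duplex mismatch — does not account for interface resets, input drops flat, throughput capped below line rate, packet loss
(F) multicast storm — fails on TTL-expired ICMP seen, interface resets, latency up, input drops flat, throughput capped below line rate, packet loss (predicts input drops up, not input drops flat)
No candidate is consistent with all observations.

none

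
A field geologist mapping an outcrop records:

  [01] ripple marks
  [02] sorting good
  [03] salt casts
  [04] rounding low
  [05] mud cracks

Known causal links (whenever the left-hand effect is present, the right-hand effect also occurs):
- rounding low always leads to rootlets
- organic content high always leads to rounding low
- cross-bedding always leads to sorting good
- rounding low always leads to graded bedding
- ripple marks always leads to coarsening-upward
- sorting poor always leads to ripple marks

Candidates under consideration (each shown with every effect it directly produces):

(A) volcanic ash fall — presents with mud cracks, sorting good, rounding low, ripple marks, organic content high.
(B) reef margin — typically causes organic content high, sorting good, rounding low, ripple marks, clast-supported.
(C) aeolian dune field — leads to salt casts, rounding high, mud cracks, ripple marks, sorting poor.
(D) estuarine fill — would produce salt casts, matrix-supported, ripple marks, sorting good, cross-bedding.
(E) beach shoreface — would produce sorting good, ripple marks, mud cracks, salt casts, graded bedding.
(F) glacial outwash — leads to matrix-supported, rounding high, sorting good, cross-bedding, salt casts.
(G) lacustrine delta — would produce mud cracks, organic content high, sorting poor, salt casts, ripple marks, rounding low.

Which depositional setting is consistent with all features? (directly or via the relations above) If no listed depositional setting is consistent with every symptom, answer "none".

Checking each candidate against the observations:
(A) volcanic ash fall — does not account for salt casts
(B) reef margin — does not account for salt casts, mud cracks
(C) aeolian dune field — fails on sorting good, rounding low (predicts sorting poor, not sorting good; predicts rounding high, not rounding low)
(D) estuarine fill — ripple marks ✓; sorting good ✓; salt casts ✓; rounding low ✗; mud cracks ✗
(E) beach shoreface — does not account for rounding low
(F) glacial outwash — ripple marks ✗; sorting good ✓; salt casts ✓; rounding low ✗; mud cracks ✗
(G) lacustrine delta — ripple marks ✓; sorting good ✗; salt casts ✓; rounding low ✓; mud cracks ✓
None of the listed candidates fits everything.

none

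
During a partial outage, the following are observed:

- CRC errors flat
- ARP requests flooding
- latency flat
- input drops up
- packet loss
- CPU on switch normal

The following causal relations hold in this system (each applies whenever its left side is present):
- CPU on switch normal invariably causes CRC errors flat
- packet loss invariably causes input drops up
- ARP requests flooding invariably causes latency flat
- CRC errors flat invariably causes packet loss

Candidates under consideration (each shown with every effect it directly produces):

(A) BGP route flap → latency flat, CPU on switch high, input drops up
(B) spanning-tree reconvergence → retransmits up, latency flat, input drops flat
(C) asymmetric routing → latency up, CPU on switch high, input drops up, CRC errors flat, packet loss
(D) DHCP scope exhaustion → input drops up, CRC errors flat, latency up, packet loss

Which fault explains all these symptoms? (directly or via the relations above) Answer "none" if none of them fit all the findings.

none

Per-candidate check:
(A) BGP route flap — fails on CRC errors flat, ARP requests flooding, packet loss, CPU on switch normal (predicts CPU on switch high, not CPU on switch normal)
(B) spanning-tree reconvergence — CRC errors flat NO; ARP requests flooding NO; latency flat yes; input drops up NO; packet loss NO; CPU on switch normal NO
(C) asymmetric routing — fails on ARP requests flooding, latency flat, CPU on switch normal (predicts latency up, not latency flat; predicts CPU on switch high, not CPU on switch normal)
(D) DHCP scope exhaustion — fails on ARP requests flooding, latency flat, CPU on switch normal (predicts latency up, not latency flat)
No candidate is consistent with all observations.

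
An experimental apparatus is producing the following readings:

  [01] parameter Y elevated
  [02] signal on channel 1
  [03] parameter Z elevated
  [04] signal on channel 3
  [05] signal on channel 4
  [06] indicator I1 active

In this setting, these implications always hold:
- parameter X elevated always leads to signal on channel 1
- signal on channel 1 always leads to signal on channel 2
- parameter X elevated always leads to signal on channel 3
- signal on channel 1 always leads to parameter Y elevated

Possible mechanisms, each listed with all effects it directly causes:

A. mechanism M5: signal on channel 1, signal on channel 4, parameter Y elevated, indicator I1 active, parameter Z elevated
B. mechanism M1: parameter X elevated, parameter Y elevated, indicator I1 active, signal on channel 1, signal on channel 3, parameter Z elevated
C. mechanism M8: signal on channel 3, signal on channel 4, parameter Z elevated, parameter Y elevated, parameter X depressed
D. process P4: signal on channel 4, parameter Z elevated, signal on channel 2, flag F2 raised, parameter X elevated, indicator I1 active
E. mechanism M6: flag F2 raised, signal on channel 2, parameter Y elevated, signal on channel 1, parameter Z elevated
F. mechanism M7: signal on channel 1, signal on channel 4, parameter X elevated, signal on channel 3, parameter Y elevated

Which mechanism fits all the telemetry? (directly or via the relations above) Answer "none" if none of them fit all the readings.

Testing each hypothesis:
(A) mechanism M5 — does not account for signal on channel 3
(B) mechanism M1 — parameter Y elevated match; signal on channel 1 match; parameter Z elevated match; signal on channel 3 match; signal on channel 4 miss; indicator I1 active match
(C) mechanism M8 — does not account for signal on channel 1, indicator I1 active
(D) process P4 — parameter Y elevated match (via parameter X elevated → signal on channel 1 → parameter Y elevated); signal on channel 1 match (via parameter X elevated → signal on channel 1); parameter Z elevated match; signal on channel 3 match (via parameter X elevated → signal on channel 3); signal on channel 4 match; indicator I1 active match
(E) mechanism M6 — parameter Y elevated match; signal on channel 1 match; parameter Z elevated match; signal on channel 3 miss; signal on channel 4 miss; indicator I1 active miss
(F) mechanism M7 — does not account for parameter Z elevated, indicator I1 active
Only (D) is consistent with every observation.

D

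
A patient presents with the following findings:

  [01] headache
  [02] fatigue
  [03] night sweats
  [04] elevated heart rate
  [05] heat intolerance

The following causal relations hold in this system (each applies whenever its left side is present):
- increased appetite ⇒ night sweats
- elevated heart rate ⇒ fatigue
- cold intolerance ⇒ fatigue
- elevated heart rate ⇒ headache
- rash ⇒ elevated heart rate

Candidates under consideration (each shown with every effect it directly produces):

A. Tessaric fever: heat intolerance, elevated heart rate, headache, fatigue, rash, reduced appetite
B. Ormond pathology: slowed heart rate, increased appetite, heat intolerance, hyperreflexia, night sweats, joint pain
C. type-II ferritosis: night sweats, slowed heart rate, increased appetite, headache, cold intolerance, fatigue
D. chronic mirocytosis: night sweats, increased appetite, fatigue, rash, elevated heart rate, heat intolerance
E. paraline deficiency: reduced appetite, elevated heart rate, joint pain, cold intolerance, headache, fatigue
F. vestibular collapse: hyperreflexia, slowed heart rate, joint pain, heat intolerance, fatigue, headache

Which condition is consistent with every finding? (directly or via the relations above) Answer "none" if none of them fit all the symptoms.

D

Checking each candidate against the observations:
(A) Tessaric fever — headache +; fatigue +; night sweats -; elevated heart rate +; heat intolerance +
(B) Ormond pathology — headache -; fatigue -; night sweats +; elevated heart rate -; heat intolerance +
(C) type-II ferritosis — headache +; fatigue +; night sweats +; elevated heart rate -; heat intolerance -
(D) chronic mirocytosis — headache + (via elevated heart rate → headache); fatigue +; night sweats +; elevated heart rate +; heat intolerance +
(E) paraline deficiency — fails on night sweats, heat intolerance (predicts cold intolerance, not heat intolerance)
(F) vestibular collapse — fails on night sweats, elevated heart rate (predicts slowed heart rate, not elevated heart rate)
Only (D) is consistent with every observation.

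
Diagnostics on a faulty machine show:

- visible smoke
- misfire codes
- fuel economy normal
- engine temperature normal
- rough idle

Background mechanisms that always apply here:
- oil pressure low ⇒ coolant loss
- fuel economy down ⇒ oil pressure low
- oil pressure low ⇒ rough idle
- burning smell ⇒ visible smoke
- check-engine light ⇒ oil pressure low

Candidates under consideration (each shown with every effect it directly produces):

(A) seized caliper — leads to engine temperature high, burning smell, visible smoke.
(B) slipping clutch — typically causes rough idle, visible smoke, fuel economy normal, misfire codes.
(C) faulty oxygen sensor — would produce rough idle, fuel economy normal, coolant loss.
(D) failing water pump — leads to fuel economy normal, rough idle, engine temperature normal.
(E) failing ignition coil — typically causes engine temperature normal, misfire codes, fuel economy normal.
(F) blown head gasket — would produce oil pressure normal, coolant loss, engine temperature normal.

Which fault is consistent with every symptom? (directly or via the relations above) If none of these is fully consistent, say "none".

Testing each hypothesis:
(A) seized caliper — fails on misfire codes, fuel economy normal, engine temperature normal, rough idle (predicts engine temperature high, not engine temperature normal)
(B) slipping clutch — does not account for engine temperature normal
(C) faulty oxygen sensor — visible smoke ✗; misfire codes ✗; fuel economy normal ✓; engine temperature normal ✗; rough idle ✓
(D) failing water pump — does not account for visible smoke, misfire codes
(E) failing ignition coil — visible smoke ✗; misfire codes ✓; fuel economy normal ✓; engine temperature normal ✓; rough idle ✗
(F) blown head gasket — does not account for visible smoke, misfire codes, fuel economy normal, rough idle
Every candidate fails on at least one observation.

none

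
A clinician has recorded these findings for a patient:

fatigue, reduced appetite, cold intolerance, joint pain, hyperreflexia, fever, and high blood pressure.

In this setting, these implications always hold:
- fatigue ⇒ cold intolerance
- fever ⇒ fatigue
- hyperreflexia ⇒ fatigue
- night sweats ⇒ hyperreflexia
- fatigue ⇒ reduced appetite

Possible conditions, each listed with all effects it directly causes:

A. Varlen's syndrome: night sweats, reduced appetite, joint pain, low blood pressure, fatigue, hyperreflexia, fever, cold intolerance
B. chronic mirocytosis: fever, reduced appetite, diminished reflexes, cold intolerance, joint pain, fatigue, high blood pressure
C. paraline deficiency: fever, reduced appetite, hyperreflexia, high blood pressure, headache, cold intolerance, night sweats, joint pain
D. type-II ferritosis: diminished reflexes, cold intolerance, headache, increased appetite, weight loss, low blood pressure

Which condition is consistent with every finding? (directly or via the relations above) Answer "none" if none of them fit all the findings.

For each candidate, compare predicted effects to what was observed:
(A) Varlen's syndrome — fatigue match; reduced appetite match; cold intolerance match; joint pain match; hyperreflexia match; fever match; high blood pressure miss
(B) chronic mirocytosis — fails on hyperreflexia (predicts diminished reflexes, not hyperreflexia)
(C) paraline deficiency — accounts for every observation (fatigue via fever → fatigue)
(D) type-II ferritosis — fails on fatigue, reduced appetite, joint pain, hyperreflexia, fever, high blood pressure (predicts increased appetite, not reduced appetite; predicts diminished reflexes, not hyperreflexia; predicts low blood pressure, not high blood pressure)
(C) alone accounts for all the evidence.

C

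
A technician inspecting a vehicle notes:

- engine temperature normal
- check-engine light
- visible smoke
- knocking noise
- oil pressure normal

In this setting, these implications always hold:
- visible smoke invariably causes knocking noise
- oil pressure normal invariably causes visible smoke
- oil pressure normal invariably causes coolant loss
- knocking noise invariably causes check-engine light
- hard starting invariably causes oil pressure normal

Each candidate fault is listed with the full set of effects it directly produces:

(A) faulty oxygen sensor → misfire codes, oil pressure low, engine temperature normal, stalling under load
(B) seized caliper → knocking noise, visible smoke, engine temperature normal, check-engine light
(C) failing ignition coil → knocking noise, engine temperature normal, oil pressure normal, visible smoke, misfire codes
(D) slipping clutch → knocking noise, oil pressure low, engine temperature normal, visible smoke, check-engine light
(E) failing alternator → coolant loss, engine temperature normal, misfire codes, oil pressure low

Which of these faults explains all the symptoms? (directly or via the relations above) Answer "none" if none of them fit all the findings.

Per-candidate check:
(A) faulty oxygen sensor — engine temperature normal match; check-engine light miss; visible smoke miss; knocking noise miss; oil pressure normal miss
(B) seized caliper — engine temperature normal match; check-engine light match; visible smoke match; knocking noise match; oil pressure normal miss
(C) failing ignition coil — engine temperature normal match; check-engine light match (through knocking noise → check-engine light); visible smoke match; knocking noise match; oil pressure normal match
(D) slipping clutch — engine temperature normal match; check-engine light match; visible smoke match; knocking noise match; oil pressure normal miss
(E) failing alternator — fails on check-engine light, visible smoke, knocking noise, oil pressure normal (predicts oil pressure low, not oil pressure normal)
Only (C) is consistent with every observation.

C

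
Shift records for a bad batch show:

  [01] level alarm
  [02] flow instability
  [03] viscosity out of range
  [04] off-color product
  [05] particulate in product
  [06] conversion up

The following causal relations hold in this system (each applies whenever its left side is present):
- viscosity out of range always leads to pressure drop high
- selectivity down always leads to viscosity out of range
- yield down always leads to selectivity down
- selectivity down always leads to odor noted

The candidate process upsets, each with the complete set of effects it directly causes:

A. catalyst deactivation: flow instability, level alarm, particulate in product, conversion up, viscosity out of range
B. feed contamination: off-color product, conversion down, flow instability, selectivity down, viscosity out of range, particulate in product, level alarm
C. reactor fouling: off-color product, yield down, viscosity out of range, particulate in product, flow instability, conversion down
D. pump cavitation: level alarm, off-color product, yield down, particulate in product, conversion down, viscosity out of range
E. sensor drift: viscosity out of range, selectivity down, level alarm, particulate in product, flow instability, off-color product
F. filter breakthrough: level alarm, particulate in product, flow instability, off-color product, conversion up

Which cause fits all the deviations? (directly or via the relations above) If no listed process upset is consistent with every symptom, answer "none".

For each candidate, compare predicted effects to what was observed:
(A) catalyst deactivation — level alarm +; flow instability +; viscosity out of range +; off-color product -; particulate in product +; conversion up +
(B) feed contamination — fails on conversion up (predicts conversion down, not conversion up)
(C) reactor fouling — fails on level alarm, conversion up (predicts conversion down, not conversion up)
(D) pump cavitation — level alarm +; flow instability -; viscosity out of range +; off-color product +; particulate in product +; conversion up -
(E) sensor drift — does not account for conversion up
(F) filter breakthrough — level alarm +; flow instability +; viscosity out of range -; off-color product +; particulate in product +; conversion up +
No candidate is consistent with all observations.

none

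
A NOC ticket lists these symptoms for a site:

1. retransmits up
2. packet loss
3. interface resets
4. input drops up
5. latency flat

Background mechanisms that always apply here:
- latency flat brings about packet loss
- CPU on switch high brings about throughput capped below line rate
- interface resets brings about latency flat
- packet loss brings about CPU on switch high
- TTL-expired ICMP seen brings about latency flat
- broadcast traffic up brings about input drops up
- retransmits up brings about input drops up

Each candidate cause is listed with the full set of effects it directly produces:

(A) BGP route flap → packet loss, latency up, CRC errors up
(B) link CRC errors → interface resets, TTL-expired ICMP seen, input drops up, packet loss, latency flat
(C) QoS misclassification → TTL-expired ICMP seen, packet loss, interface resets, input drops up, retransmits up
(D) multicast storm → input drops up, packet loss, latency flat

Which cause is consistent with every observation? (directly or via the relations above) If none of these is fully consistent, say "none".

C

Testing each hypothesis:
(A) BGP route flap — fails on retransmits up, interface resets, input drops up, latency flat (predicts latency up, not latency flat)
(B) link CRC errors — retransmits up miss; packet loss match; interface resets match; input drops up match; latency flat match
(C) QoS misclassification — retransmits up match; packet loss match; interface resets match; input drops up match; latency flat match (via TTL-expired ICMP seen → latency flat)
(D) multicast storm — retransmits up miss; packet loss match; interface resets miss; input drops up match; latency flat match
(C) is the only candidate with no mismatches.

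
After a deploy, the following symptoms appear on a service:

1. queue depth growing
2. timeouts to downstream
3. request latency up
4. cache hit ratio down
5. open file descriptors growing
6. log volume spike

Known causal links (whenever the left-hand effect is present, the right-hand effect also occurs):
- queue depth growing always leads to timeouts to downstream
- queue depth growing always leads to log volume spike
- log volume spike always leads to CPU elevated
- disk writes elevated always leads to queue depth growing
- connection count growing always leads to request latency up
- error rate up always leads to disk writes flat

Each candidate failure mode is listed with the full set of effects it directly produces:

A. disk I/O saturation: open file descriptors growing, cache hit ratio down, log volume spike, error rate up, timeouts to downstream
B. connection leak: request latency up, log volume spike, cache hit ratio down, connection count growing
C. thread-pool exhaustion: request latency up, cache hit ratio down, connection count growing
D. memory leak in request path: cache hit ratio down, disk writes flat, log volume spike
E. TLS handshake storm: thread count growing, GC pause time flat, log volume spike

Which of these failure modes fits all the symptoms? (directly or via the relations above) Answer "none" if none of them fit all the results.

none

For each candidate, compare predicted effects to what was observed:
(A) disk I/O saturation — queue depth growing NO; timeouts to downstream yes; request latency up NO; cache hit ratio down yes; open file descriptors growing yes; log volume spike yes
(B) connection leak — queue depth growing NO; timeouts to downstream NO; request latency up yes; cache hit ratio down yes; open file descriptors growing NO; log volume spike yes
(C) thread-pool exhaustion — does not account for queue depth growing, timeouts to downstream, open file descriptors growing, log volume spike
(D) memory leak in request path — queue depth growing NO; timeouts to downstream NO; request latency up NO; cache hit ratio down yes; open file descriptors growing NO; log volume spike yes
(E) TLS handshake storm — does not account for queue depth growing, timeouts to downstream, request latency up, cache hit ratio down, open file descriptors growing
None of the listed candidates fits everything.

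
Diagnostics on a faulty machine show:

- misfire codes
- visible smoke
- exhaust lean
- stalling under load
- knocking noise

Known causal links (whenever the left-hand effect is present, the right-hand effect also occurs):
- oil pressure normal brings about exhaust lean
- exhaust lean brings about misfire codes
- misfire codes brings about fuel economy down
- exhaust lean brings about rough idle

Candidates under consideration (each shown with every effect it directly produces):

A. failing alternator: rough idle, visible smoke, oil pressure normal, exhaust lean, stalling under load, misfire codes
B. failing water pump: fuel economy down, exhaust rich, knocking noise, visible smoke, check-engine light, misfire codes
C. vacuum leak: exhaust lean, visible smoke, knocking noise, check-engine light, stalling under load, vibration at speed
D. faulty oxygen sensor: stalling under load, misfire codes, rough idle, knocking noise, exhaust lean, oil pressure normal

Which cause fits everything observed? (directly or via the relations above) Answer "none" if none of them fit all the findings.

C

Per-candidate check:
(A) failing alternator — misfire codes ✓; visible smoke ✓; exhaust lean ✓; stalling under load ✓; knocking noise ✗
(B) failing water pump — fails on exhaust lean, stalling under load (predicts exhaust rich, not exhaust lean)
(C) vacuum leak — accounts for every observation (misfire codes via exhaust lean → misfire codes)
(D) faulty oxygen sensor — misfire codes ✓; visible smoke ✗; exhaust lean ✓; stalling under load ✓; knocking noise ✓
(C) alone accounts for all the evidence.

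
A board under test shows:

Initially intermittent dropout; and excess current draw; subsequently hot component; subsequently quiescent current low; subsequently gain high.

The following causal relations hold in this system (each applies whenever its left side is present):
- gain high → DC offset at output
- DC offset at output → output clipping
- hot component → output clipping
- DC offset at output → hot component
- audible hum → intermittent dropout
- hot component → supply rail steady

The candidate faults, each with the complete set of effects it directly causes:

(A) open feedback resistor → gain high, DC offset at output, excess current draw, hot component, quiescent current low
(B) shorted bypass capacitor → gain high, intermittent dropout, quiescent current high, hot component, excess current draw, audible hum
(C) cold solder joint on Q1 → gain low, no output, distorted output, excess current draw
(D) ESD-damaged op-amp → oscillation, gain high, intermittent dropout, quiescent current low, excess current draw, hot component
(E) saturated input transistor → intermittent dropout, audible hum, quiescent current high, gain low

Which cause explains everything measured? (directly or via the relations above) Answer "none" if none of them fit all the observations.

D

Per-candidate check:
(A) open feedback resistor — does not account for intermittent dropout
(B) shorted bypass capacitor — intermittent dropout match; excess current draw match; hot component match; quiescent current low miss; gain high match
(C) cold solder joint on Q1 — intermittent dropout miss; excess current draw match; hot component miss; quiescent current low miss; gain high miss
(D) ESD-damaged op-amp — intermittent dropout match; excess current draw match; hot component match; quiescent current low match; gain high match
(E) saturated input transistor — fails on excess current draw, hot component, quiescent current low, gain high (predicts quiescent current high, not quiescent current low; predicts gain low, not gain high)
Only (D) is consistent with every observation.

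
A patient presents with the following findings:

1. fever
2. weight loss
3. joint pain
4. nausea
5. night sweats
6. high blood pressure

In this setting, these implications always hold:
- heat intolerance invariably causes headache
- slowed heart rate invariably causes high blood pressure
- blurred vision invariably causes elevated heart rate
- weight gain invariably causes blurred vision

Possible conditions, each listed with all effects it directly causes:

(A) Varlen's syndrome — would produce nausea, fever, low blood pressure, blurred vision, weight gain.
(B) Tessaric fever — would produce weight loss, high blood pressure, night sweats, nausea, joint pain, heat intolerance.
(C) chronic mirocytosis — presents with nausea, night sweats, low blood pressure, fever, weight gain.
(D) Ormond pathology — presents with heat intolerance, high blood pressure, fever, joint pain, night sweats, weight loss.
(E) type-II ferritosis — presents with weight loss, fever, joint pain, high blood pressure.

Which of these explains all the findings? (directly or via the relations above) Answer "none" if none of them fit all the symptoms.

none

Per-candidate check:
(A) Varlen's syndrome — fails on weight loss, joint pain, night sweats, high blood pressure (predicts weight gain, not weight loss; predicts low blood pressure, not high blood pressure)
(B) Tessaric fever — does not account for fever
(C) chronic mirocytosis — fails on weight loss, joint pain, high blood pressure (predicts weight gain, not weight loss; predicts low blood pressure, not high blood pressure)
(D) Ormond pathology — does not account for nausea
(E) type-II ferritosis — fever match; weight loss match; joint pain match; nausea miss; night sweats miss; high blood pressure match
No candidate is consistent with all observations.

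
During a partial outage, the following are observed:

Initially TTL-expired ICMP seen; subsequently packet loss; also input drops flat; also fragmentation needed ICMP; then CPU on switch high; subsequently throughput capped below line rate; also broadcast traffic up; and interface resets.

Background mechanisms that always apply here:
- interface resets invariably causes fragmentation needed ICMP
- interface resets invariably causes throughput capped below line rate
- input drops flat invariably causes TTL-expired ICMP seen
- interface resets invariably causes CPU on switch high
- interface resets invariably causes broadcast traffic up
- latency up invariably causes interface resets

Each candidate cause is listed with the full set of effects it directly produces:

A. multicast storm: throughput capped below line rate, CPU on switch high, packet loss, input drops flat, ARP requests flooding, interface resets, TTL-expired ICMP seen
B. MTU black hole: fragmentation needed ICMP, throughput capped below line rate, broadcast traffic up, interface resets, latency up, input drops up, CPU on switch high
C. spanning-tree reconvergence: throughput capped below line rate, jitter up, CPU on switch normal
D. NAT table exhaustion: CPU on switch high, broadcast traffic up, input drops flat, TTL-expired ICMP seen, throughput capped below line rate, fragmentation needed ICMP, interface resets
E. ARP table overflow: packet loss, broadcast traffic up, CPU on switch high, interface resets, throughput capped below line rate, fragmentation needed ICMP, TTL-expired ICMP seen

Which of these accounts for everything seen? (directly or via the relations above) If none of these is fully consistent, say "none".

A

For each candidate, compare predicted effects to what was observed:
(A) multicast storm — TTL-expired ICMP seen yes; packet loss yes; input drops flat yes; fragmentation needed ICMP yes (through interface resets → fragmentation needed ICMP); CPU on switch high yes; throughput capped below line rate yes; broadcast traffic up yes (through interface resets → broadcast traffic up); interface resets yes
(B) MTU black hole — TTL-expired ICMP seen NO; packet loss NO; input drops flat NO; fragmentation needed ICMP yes; CPU on switch high yes; throughput capped below line rate yes; broadcast traffic up yes; interface resets yes
(C) spanning-tree reconvergence — TTL-expired ICMP seen NO; packet loss NO; input drops flat NO; fragmentation needed ICMP NO; CPU on switch high NO; throughput capped below line rate yes; broadcast traffic up NO; interface resets NO
(D) NAT table exhaustion — TTL-expired ICMP seen yes; packet loss NO; input drops flat yes; fragmentation needed ICMP yes; CPU on switch high yes; throughput capped below line rate yes; broadcast traffic up yes; interface resets yes
(E) ARP table overflow — does not account for input drops flat
(A) alone accounts for all the evidence.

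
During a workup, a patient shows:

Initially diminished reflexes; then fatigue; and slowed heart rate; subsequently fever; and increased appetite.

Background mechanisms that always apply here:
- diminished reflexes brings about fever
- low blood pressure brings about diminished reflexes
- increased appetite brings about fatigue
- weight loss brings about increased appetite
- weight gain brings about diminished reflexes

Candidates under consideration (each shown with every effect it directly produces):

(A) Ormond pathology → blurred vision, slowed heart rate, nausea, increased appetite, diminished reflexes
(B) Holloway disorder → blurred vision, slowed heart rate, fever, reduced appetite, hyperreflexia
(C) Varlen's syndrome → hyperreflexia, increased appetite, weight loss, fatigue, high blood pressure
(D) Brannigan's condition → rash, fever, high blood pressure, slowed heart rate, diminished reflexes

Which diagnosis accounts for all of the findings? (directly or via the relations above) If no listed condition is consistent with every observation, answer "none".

Checking each candidate against the observations:
(A) Ormond pathology — accounts for every observation (fatigue via increased appetite → fatigue)
(B) Holloway disorder — fails on diminished reflexes, fatigue, increased appetite (predicts hyperreflexia, not diminished reflexes; predicts reduced appetite, not increased appetite)
(C) Varlen's syndrome — diminished reflexes NO; fatigue yes; slowed heart rate NO; fever NO; increased appetite yes
(D) Brannigan's condition — diminished reflexes yes; fatigue NO; slowed heart rate yes; fever yes; increased appetite NO
(A) is the only candidate with no mismatches.

A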